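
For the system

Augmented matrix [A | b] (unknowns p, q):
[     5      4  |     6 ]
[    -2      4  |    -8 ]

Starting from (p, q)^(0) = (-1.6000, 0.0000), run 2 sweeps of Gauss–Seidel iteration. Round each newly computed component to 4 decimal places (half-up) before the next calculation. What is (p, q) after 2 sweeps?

(2.3200, -0.8400)

Iteration 1:
  p = (6 - (4)·0.0000) / (5) = 1.2000
  q = (-8 - (-2)·1.2000) / (4) = -1.4000
Iteration 2:
  p = (6 - (4)·-1.4000) / (5) = 2.3200
  q = (-8 - (-2)·2.3200) / (4) = -0.8400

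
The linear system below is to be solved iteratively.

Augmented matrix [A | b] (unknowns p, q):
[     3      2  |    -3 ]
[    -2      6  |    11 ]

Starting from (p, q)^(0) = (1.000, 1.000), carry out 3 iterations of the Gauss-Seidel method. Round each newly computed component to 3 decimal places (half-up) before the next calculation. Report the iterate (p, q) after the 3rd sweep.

Iteration 1:
  p = (-3 - (2)·1.000) / (3) = -1.667
  q = (11 - (-2)·-1.667) / (6) = 1.278
Iteration 2:
  p = (-3 - (2)·1.278) / (3) = -1.852
  q = (11 - (-2)·-1.852) / (6) = 1.216
Iteration 3:
  p = (-3 - (2)·1.216) / (3) = -1.811
  q = (11 - (-2)·-1.811) / (6) = 1.230

(-1.811, 1.230)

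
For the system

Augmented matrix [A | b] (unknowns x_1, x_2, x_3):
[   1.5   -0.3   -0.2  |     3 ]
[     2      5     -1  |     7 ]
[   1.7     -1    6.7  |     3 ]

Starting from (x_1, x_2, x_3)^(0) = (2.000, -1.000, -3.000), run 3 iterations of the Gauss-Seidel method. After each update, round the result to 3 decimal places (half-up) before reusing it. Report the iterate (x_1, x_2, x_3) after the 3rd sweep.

(2.122, 0.554, -0.008)

Iteration 1:
  x_1 = (3 - (-0.3)·-1.000 - (-0.2)·-3.000) / (1.5) = 1.400
  x_2 = (7 - (2)·1.400 - (-1)·-3.000) / (5) = 0.240
  x_3 = (3 - (1.7)·1.400 - (-1)·0.240) / (6.7) = 0.128
Iteration 2:
  x_1 = (3 - (-0.3)·0.240 - (-0.2)·0.128) / (1.5) = 2.065
  x_2 = (7 - (2)·2.065 - (-1)·0.128) / (5) = 0.600
  x_3 = (3 - (1.7)·2.065 - (-1)·0.600) / (6.7) = 0.013
Iteration 3:
  x_1 = (3 - (-0.3)·0.600 - (-0.2)·0.013) / (1.5) = 2.122
  x_2 = (7 - (2)·2.122 - (-1)·0.013) / (5) = 0.554
  x_3 = (3 - (1.7)·2.122 - (-1)·0.554) / (6.7) = -0.008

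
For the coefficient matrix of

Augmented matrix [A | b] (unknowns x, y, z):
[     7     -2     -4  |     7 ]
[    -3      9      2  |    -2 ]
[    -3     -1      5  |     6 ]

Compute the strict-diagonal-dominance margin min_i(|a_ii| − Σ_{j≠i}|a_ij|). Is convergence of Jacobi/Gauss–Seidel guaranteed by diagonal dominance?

1

row 1: |7| − (2+4) = 1
row 2: |9| − (3+2) = 4
row 3: |5| − (3+1) = 1
minimum over rows = 1 → strictly diagonally dominant (convergence guaranteed)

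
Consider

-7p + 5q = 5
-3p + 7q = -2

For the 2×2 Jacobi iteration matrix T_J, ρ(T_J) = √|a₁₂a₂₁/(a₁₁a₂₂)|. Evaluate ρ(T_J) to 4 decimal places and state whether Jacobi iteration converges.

0.5533

a₁₂a₂₁/(a₁₁a₂₂) = (5)·(-3) / ((-7)·(7)) = 0.306122
ρ = √|0.306122| = √0.306122 = 0.5533
ρ < 1, so Jacobi converges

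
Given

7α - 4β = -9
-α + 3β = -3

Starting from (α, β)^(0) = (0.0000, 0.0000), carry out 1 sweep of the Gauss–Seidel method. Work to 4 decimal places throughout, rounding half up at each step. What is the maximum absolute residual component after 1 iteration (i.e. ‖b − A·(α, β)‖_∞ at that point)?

5.7145

Iteration 1:
  α = (-9 - (-4)·0.0000) / (7) = -1.2857
  β = (-3 - (-1)·-1.2857) / (3) = -1.4286
Residual b − A·x = (-5.7145, 0.0001); ∞-norm = 5.7145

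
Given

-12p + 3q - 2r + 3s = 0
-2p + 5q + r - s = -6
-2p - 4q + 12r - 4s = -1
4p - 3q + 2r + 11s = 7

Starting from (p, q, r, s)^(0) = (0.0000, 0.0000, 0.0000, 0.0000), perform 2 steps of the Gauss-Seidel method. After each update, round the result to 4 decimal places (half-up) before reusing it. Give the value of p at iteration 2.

Iteration 1:
  p = (0 - (3)·0.0000 - (-2)·0.0000 - (3)·0.0000) / (-12) = 0.0000
  q = (-6 - (-2)·0.0000 - (1)·0.0000 - (-1)·0.0000) / (5) = -1.2000
  r = (-1 - (-2)·0.0000 - (-4)·-1.2000 - (-4)·0.0000) / (12) = -0.4833
  s = (7 - (4)·0.0000 - (-3)·-1.2000 - (2)·-0.4833) / (11) = 0.3970
Iteration 2:
  p = (0 - (3)·-1.2000 - (-2)·-0.4833 - (3)·0.3970) / (-12) = -0.1202
  q = (-6 - (-2)·-0.1202 - (1)·-0.4833 - (-1)·0.3970) / (5) = -1.0720
  r = (-1 - (-2)·-0.1202 - (-4)·-1.0720 - (-4)·0.3970) / (12) = -0.3284
  s = (7 - (4)·-0.1202 - (-3)·-1.0720 - (2)·-0.3284) / (11) = 0.4474

-0.1202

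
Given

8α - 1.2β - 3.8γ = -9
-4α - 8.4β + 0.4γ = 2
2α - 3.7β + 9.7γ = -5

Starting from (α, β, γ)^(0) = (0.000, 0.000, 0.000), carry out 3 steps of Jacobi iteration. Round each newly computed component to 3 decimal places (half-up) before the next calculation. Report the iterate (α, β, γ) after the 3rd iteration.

Iteration 1:
  α = (-9 - (-1.2)·0.000 - (-3.8)·0.000) / (8) = -1.125
  β = (2 - (-4)·0.000 - (0.4)·0.000) / (-8.4) = -0.238
  γ = (-5 - (2)·0.000 - (-3.7)·0.000) / (9.7) = -0.515
Iteration 2:
  α = (-9 - (-1.2)·-0.238 - (-3.8)·-0.515) / (8) = -1.405
  β = (2 - (-4)·-1.125 - (0.4)·-0.515) / (-8.4) = 0.273
  γ = (-5 - (2)·-1.125 - (-3.7)·-0.238) / (9.7) = -0.374
Iteration 3:
  α = (-9 - (-1.2)·0.273 - (-3.8)·-0.374) / (8) = -1.262
  β = (2 - (-4)·-1.405 - (0.4)·-0.374) / (-8.4) = 0.413
  γ = (-5 - (2)·-1.405 - (-3.7)·0.273) / (9.7) = -0.122

(-1.262, 0.413, -0.122)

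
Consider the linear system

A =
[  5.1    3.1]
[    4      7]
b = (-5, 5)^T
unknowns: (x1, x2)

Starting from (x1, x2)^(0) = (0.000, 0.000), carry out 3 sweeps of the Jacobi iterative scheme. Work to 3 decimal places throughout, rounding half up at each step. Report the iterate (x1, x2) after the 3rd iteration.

(-1.755, 1.522)

Iteration 1:
  x1 = (-5 - (3.1)·0.000) / (5.1) = -0.980
  x2 = (5 - (4)·0.000) / (7) = 0.714
Iteration 2:
  x1 = (-5 - (3.1)·0.714) / (5.1) = -1.414
  x2 = (5 - (4)·-0.980) / (7) = 1.274
Iteration 3:
  x1 = (-5 - (3.1)·1.274) / (5.1) = -1.755
  x2 = (5 - (4)·-1.414) / (7) = 1.522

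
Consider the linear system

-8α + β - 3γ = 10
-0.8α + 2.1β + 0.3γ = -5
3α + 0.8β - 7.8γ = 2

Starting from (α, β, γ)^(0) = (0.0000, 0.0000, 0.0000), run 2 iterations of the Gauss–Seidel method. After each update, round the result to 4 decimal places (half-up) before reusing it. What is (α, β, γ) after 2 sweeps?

Iteration 1:
  α = (10 - (1)·0.0000 - (-3)·0.0000) / (-8) = -1.2500
  β = (-5 - (-0.8)·-1.2500 - (0.3)·0.0000) / (2.1) = -2.8571
  γ = (2 - (3)·-1.2500 - (0.8)·-2.8571) / (-7.8) = -1.0302
Iteration 2:
  α = (10 - (1)·-2.8571 - (-3)·-1.0302) / (-8) = -1.2208
  β = (-5 - (-0.8)·-1.2208 - (0.3)·-1.0302) / (2.1) = -2.6988
  γ = (2 - (3)·-1.2208 - (0.8)·-2.6988) / (-7.8) = -1.0027

(-1.2208, -2.6988, -1.0027)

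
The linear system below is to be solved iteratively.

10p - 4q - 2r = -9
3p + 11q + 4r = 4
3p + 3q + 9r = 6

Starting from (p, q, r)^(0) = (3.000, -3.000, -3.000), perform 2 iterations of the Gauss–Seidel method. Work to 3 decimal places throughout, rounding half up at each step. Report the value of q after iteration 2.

0.020

Iteration 1:
  p = (-9 - (-4)·-3.000 - (-2)·-3.000) / (10) = -2.700
  q = (4 - (3)·-2.700 - (4)·-3.000) / (11) = 2.191
  r = (6 - (3)·-2.700 - (3)·2.191) / (9) = 0.836
Iteration 2:
  p = (-9 - (-4)·2.191 - (-2)·0.836) / (10) = 0.144
  q = (4 - (3)·0.144 - (4)·0.836) / (11) = 0.020
  r = (6 - (3)·0.144 - (3)·0.020) / (9) = 0.612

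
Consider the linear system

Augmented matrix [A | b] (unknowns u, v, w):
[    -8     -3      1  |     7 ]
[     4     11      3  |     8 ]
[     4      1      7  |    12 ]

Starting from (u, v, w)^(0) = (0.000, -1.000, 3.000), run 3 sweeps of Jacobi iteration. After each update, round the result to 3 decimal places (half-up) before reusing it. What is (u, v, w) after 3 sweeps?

Iteration 1:
  u = (7 - (-3)·-1.000 - (1)·3.000) / (-8) = -0.125
  v = (8 - (4)·0.000 - (3)·3.000) / (11) = -0.091
  w = (12 - (4)·0.000 - (1)·-1.000) / (7) = 1.857
Iteration 2:
  u = (7 - (-3)·-0.091 - (1)·1.857) / (-8) = -0.609
  v = (8 - (4)·-0.125 - (3)·1.857) / (11) = 0.266
  w = (12 - (4)·-0.125 - (1)·-0.091) / (7) = 1.799
Iteration 3:
  u = (7 - (-3)·0.266 - (1)·1.799) / (-8) = -0.750
  v = (8 - (4)·-0.609 - (3)·1.799) / (11) = 0.458
  w = (12 - (4)·-0.609 - (1)·0.266) / (7) = 2.024

(-0.750, 0.458, 2.024)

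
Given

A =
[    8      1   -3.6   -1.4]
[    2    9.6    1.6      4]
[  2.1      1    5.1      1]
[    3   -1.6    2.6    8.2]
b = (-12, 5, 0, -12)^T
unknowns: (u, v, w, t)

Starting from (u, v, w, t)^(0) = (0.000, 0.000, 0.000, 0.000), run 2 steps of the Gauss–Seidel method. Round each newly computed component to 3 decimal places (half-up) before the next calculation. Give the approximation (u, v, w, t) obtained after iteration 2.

Iteration 1:
  u = (-12 - (1)·0.000 - (-3.6)·0.000 - (-1.4)·0.000) / (8) = -1.500
  v = (5 - (2)·-1.500 - (1.6)·0.000 - (4)·0.000) / (9.6) = 0.833
  w = (0 - (2.1)·-1.500 - (1)·0.833 - (1)·0.000) / (5.1) = 0.454
  t = (-12 - (3)·-1.500 - (-1.6)·0.833 - (2.6)·0.454) / (8.2) = -0.896
Iteration 2:
  u = (-12 - (1)·0.833 - (-3.6)·0.454 - (-1.4)·-0.896) / (8) = -1.557
  v = (5 - (2)·-1.557 - (1.6)·0.454 - (4)·-0.896) / (9.6) = 1.143
  w = (0 - (2.1)·-1.557 - (1)·1.143 - (1)·-0.896) / (5.1) = 0.593
  t = (-12 - (3)·-1.557 - (-1.6)·1.143 - (2.6)·0.593) / (8.2) = -0.859

(-1.557, 1.143, 0.593, -0.859)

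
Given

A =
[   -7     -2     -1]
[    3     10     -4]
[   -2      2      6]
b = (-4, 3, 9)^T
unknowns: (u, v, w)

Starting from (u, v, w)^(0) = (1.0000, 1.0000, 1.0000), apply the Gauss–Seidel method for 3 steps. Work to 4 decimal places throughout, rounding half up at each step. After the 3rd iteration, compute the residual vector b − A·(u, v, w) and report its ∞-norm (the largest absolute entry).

Iteration 1:
  u = (-4 - (-2)·1.0000 - (-1)·1.0000) / (-7) = 0.1429
  v = (3 - (3)·0.1429 - (-4)·1.0000) / (10) = 0.6571
  w = (9 - (-2)·0.1429 - (2)·0.6571) / (6) = 1.3286
Iteration 2:
  u = (-4 - (-2)·0.6571 - (-1)·1.3286) / (-7) = 0.1939
  v = (3 - (3)·0.1939 - (-4)·1.3286) / (10) = 0.7733
  w = (9 - (-2)·0.1939 - (2)·0.7733) / (6) = 1.3069
Iteration 3:
  u = (-4 - (-2)·0.7733 - (-1)·1.3069) / (-7) = 0.1638
  v = (3 - (3)·0.1638 - (-4)·1.3069) / (10) = 0.7736
  w = (9 - (-2)·0.1638 - (2)·0.7736) / (6) = 1.2967
Residual b − A·x = (-0.0095, -0.0406, 0.0002); ∞-norm = 0.0406

0.0406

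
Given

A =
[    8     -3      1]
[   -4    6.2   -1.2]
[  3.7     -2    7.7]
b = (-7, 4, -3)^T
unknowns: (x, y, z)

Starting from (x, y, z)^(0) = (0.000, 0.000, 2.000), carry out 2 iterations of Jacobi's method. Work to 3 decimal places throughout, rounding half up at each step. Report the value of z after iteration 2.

0.419

Iteration 1:
  x = (-7 - (-3)·0.000 - (1)·2.000) / (8) = -1.125
  y = (4 - (-4)·0.000 - (-1.2)·2.000) / (6.2) = 1.032
  z = (-3 - (3.7)·0.000 - (-2)·0.000) / (7.7) = -0.390
Iteration 2:
  x = (-7 - (-3)·1.032 - (1)·-0.390) / (8) = -0.439
  y = (4 - (-4)·-1.125 - (-1.2)·-0.390) / (6.2) = -0.156
  z = (-3 - (3.7)·-1.125 - (-2)·1.032) / (7.7) = 0.419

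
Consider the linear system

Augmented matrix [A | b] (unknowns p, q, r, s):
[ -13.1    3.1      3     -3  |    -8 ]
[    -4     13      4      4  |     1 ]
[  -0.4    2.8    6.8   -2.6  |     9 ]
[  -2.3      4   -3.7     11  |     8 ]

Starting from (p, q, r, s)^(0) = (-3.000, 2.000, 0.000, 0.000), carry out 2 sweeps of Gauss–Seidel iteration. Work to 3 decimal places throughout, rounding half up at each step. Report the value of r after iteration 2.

2.017

Iteration 1:
  p = (-8 - (3.1)·2.000 - (3)·0.000 - (-3)·0.000) / (-13.1) = 1.084
  q = (1 - (-4)·1.084 - (4)·0.000 - (4)·0.000) / (13) = 0.410
  r = (9 - (-0.4)·1.084 - (2.8)·0.410 - (-2.6)·0.000) / (6.8) = 1.218
  s = (8 - (-2.3)·1.084 - (4)·0.410 - (-3.7)·1.218) / (11) = 1.215
Iteration 2:
  p = (-8 - (3.1)·0.410 - (3)·1.218 - (-3)·1.215) / (-13.1) = 0.708
  q = (1 - (-4)·0.708 - (4)·1.218 - (4)·1.215) / (13) = -0.454
  r = (9 - (-0.4)·0.708 - (2.8)·-0.454 - (-2.6)·1.215) / (6.8) = 2.017
  s = (8 - (-2.3)·0.708 - (4)·-0.454 - (-3.7)·2.017) / (11) = 1.719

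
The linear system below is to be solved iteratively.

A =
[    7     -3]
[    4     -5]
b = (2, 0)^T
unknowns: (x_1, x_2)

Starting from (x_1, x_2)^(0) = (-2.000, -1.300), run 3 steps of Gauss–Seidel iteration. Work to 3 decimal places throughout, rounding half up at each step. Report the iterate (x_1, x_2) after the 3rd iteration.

(0.352, 0.282)

Iteration 1:
  x_1 = (2 - (-3)·-1.300) / (7) = -0.271
  x_2 = (0 - (4)·-0.271) / (-5) = -0.217
Iteration 2:
  x_1 = (2 - (-3)·-0.217) / (7) = 0.193
  x_2 = (0 - (4)·0.193) / (-5) = 0.154
Iteration 3:
  x_1 = (2 - (-3)·0.154) / (7) = 0.352
  x_2 = (0 - (4)·0.352) / (-5) = 0.282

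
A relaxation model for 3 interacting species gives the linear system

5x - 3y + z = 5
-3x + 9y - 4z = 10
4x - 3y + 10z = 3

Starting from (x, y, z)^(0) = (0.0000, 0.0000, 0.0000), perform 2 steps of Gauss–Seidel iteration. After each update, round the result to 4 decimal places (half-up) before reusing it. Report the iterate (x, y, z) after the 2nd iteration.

Iteration 1:
  x = (5 - (-3)·0.0000 - (1)·0.0000) / (5) = 1.0000
  y = (10 - (-3)·1.0000 - (-4)·0.0000) / (9) = 1.4444
  z = (3 - (4)·1.0000 - (-3)·1.4444) / (10) = 0.3333
Iteration 2:
  x = (5 - (-3)·1.4444 - (1)·0.3333) / (5) = 1.8000
  y = (10 - (-3)·1.8000 - (-4)·0.3333) / (9) = 1.8592
  z = (3 - (4)·1.8000 - (-3)·1.8592) / (10) = 0.1378

(1.8000, 1.8592, 0.1378)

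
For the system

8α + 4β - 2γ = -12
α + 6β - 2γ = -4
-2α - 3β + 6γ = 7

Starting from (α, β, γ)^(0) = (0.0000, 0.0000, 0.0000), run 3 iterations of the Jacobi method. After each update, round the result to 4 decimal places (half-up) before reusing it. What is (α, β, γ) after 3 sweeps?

Iteration 1:
  α = (-12 - (4)·0.0000 - (-2)·0.0000) / (8) = -1.5000
  β = (-4 - (1)·0.0000 - (-2)·0.0000) / (6) = -0.6667
  γ = (7 - (-2)·0.0000 - (-3)·0.0000) / (6) = 1.1667
Iteration 2:
  α = (-12 - (4)·-0.6667 - (-2)·1.1667) / (8) = -0.8750
  β = (-4 - (1)·-1.5000 - (-2)·1.1667) / (6) = -0.0278
  γ = (7 - (-2)·-1.5000 - (-3)·-0.6667) / (6) = 0.3333
Iteration 3:
  α = (-12 - (4)·-0.0278 - (-2)·0.3333) / (8) = -1.4028
  β = (-4 - (1)·-0.8750 - (-2)·0.3333) / (6) = -0.4097
  γ = (7 - (-2)·-0.8750 - (-3)·-0.0278) / (6) = 0.8611

(-1.4028, -0.4097, 0.8611)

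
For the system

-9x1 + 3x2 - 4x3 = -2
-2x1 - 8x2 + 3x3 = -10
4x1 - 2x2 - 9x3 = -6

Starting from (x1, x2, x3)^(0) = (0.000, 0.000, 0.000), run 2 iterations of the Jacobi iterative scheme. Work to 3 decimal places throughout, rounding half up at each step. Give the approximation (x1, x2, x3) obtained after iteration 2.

Iteration 1:
  x1 = (-2 - (3)·0.000 - (-4)·0.000) / (-9) = 0.222
  x2 = (-10 - (-2)·0.000 - (3)·0.000) / (-8) = 1.250
  x3 = (-6 - (4)·0.000 - (-2)·0.000) / (-9) = 0.667
Iteration 2:
  x1 = (-2 - (3)·1.250 - (-4)·0.667) / (-9) = 0.342
  x2 = (-10 - (-2)·0.222 - (3)·0.667) / (-8) = 1.445
  x3 = (-6 - (4)·0.222 - (-2)·1.250) / (-9) = 0.488

(0.342, 1.445, 0.488)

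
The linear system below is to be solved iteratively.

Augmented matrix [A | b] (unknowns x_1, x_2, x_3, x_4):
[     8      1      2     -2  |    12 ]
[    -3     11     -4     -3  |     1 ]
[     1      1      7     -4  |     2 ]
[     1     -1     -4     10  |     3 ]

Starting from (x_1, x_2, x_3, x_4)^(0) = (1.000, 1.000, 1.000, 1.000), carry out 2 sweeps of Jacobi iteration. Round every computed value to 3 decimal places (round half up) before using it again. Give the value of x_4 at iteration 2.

0.491

Iteration 1:
  x_1 = (12 - (1)·1.000 - (2)·1.000 - (-2)·1.000) / (8) = 1.375
  x_2 = (1 - (-3)·1.000 - (-4)·1.000 - (-3)·1.000) / (11) = 1.000
  x_3 = (2 - (1)·1.000 - (1)·1.000 - (-4)·1.000) / (7) = 0.571
  x_4 = (3 - (1)·1.000 - (-1)·1.000 - (-4)·1.000) / (10) = 0.700
Iteration 2:
  x_1 = (12 - (1)·1.000 - (2)·0.571 - (-2)·0.700) / (8) = 1.407
  x_2 = (1 - (-3)·1.375 - (-4)·0.571 - (-3)·0.700) / (11) = 0.864
  x_3 = (2 - (1)·1.375 - (1)·1.000 - (-4)·0.700) / (7) = 0.346
  x_4 = (3 - (1)·1.375 - (-1)·1.000 - (-4)·0.571) / (10) = 0.491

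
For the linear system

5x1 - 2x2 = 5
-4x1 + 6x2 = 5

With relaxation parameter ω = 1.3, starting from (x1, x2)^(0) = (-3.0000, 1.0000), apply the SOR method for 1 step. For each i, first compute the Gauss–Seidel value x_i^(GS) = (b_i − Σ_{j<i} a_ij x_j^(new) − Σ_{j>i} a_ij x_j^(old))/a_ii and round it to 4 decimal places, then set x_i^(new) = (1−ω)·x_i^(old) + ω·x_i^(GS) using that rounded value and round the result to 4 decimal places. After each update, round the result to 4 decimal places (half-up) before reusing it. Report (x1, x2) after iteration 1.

(2.7200, 3.1407)

Iteration 1:
  x1: GS value = (5 - (-2)·1.0000) / (5) = 1.4000;  x1 ← (1−ω)·-3.0000 + ω·1.4000 = 2.7200
  x2: GS value = (5 - (-4)·2.7200) / (6) = 2.6467;  x2 ← (1−ω)·1.0000 + ω·2.6467 = 3.1407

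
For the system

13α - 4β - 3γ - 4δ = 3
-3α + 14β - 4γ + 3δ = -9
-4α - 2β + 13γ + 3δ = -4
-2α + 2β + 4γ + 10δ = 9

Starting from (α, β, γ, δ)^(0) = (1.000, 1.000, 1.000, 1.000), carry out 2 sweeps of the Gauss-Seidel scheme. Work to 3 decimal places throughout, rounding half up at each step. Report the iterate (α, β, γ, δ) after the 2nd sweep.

(0.462, -0.894, -0.600, 1.411)

Iteration 1:
  α = (3 - (-4)·1.000 - (-3)·1.000 - (-4)·1.000) / (13) = 1.077
  β = (-9 - (-3)·1.077 - (-4)·1.000 - (3)·1.000) / (14) = -0.341
  γ = (-4 - (-4)·1.077 - (-2)·-0.341 - (3)·1.000) / (13) = -0.260
  δ = (9 - (-2)·1.077 - (2)·-0.341 - (4)·-0.260) / (10) = 1.288
Iteration 2:
  α = (3 - (-4)·-0.341 - (-3)·-0.260 - (-4)·1.288) / (13) = 0.462
  β = (-9 - (-3)·0.462 - (-4)·-0.260 - (3)·1.288) / (14) = -0.894
  γ = (-4 - (-4)·0.462 - (-2)·-0.894 - (3)·1.288) / (13) = -0.600
  δ = (9 - (-2)·0.462 - (2)·-0.894 - (4)·-0.600) / (10) = 1.411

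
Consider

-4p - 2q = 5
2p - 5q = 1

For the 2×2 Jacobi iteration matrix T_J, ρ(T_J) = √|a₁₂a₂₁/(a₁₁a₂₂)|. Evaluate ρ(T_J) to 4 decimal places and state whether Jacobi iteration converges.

0.4472

a₁₂a₂₁/(a₁₁a₂₂) = (-2)·(2) / ((-4)·(-5)) = -0.200000
ρ = √|-0.200000| = √0.200000 = 0.4472
ρ < 1, so Jacobi converges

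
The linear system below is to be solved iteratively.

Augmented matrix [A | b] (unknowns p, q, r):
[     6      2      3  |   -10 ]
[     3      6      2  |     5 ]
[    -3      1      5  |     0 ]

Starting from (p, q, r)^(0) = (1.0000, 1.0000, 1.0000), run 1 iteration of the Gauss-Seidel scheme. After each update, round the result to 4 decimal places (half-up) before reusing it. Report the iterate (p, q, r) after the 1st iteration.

(-2.5000, 1.7500, -1.8500)

Iteration 1:
  p = (-10 - (2)·1.0000 - (3)·1.0000) / (6) = -2.5000
  q = (5 - (3)·-2.5000 - (2)·1.0000) / (6) = 1.7500
  r = (0 - (-3)·-2.5000 - (1)·1.7500) / (5) = -1.8500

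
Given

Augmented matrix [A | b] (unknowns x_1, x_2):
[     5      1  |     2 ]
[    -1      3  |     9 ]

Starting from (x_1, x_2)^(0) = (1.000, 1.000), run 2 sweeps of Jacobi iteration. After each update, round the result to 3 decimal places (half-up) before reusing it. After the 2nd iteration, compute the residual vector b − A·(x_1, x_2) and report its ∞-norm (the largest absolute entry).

0.468

Iteration 1:
  x_1 = (2 - (1)·1.000) / (5) = 0.200
  x_2 = (9 - (-1)·1.000) / (3) = 3.333
Iteration 2:
  x_1 = (2 - (1)·3.333) / (5) = -0.267
  x_2 = (9 - (-1)·0.200) / (3) = 3.067
Residual b − A·x = (0.268, -0.468); ∞-norm = 0.468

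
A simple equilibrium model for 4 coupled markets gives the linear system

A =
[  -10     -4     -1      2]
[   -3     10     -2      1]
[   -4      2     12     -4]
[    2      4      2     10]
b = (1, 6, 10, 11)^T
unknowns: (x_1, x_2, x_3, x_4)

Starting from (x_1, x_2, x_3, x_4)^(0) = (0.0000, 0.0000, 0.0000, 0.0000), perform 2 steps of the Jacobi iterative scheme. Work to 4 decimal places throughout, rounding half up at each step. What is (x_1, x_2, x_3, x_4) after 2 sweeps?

Iteration 1:
  x_1 = (1 - (-4)·0.0000 - (-1)·0.0000 - (2)·0.0000) / (-10) = -0.1000
  x_2 = (6 - (-3)·0.0000 - (-2)·0.0000 - (1)·0.0000) / (10) = 0.6000
  x_3 = (10 - (-4)·0.0000 - (2)·0.0000 - (-4)·0.0000) / (12) = 0.8333
  x_4 = (11 - (2)·0.0000 - (4)·0.0000 - (2)·0.0000) / (10) = 1.1000
Iteration 2:
  x_1 = (1 - (-4)·0.6000 - (-1)·0.8333 - (2)·1.1000) / (-10) = -0.2033
  x_2 = (6 - (-3)·-0.1000 - (-2)·0.8333 - (1)·1.1000) / (10) = 0.6267
  x_3 = (10 - (-4)·-0.1000 - (2)·0.6000 - (-4)·1.1000) / (12) = 1.0667
  x_4 = (11 - (2)·-0.1000 - (4)·0.6000 - (2)·0.8333) / (10) = 0.7133

(-0.2033, 0.6267, 1.0667, 0.7133)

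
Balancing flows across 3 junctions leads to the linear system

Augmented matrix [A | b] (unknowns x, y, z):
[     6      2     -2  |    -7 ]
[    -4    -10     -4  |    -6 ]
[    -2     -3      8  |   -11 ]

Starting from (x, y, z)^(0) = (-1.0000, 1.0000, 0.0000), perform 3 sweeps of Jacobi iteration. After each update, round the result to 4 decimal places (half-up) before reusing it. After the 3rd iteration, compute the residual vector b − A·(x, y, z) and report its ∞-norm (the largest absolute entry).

0.4666

Iteration 1:
  x = (-7 - (2)·1.0000 - (-2)·0.0000) / (6) = -1.5000
  y = (-6 - (-4)·-1.0000 - (-4)·0.0000) / (-10) = 1.0000
  z = (-11 - (-2)·-1.0000 - (-3)·1.0000) / (8) = -1.2500
Iteration 2:
  x = (-7 - (2)·1.0000 - (-2)·-1.2500) / (6) = -1.9167
  y = (-6 - (-4)·-1.5000 - (-4)·-1.2500) / (-10) = 1.7000
  z = (-11 - (-2)·-1.5000 - (-3)·1.0000) / (8) = -1.3750
Iteration 3:
  x = (-7 - (2)·1.7000 - (-2)·-1.3750) / (6) = -2.1917
  y = (-6 - (-4)·-1.9167 - (-4)·-1.3750) / (-10) = 1.9167
  z = (-11 - (-2)·-1.9167 - (-3)·1.7000) / (8) = -1.2167
Residual b − A·x = (-0.1166, -0.4666, 0.1003); ∞-norm = 0.4666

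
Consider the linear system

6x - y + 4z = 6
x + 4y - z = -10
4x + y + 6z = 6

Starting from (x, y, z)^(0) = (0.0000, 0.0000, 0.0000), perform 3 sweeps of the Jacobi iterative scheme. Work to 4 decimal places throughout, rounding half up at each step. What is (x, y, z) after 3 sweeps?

Iteration 1:
  x = (6 - (-1)·0.0000 - (4)·0.0000) / (6) = 1.0000
  y = (-10 - (1)·0.0000 - (-1)·0.0000) / (4) = -2.5000
  z = (6 - (4)·0.0000 - (1)·0.0000) / (6) = 1.0000
Iteration 2:
  x = (6 - (-1)·-2.5000 - (4)·1.0000) / (6) = -0.0833
  y = (-10 - (1)·1.0000 - (-1)·1.0000) / (4) = -2.5000
  z = (6 - (4)·1.0000 - (1)·-2.5000) / (6) = 0.7500
Iteration 3:
  x = (6 - (-1)·-2.5000 - (4)·0.7500) / (6) = 0.0833
  y = (-10 - (1)·-0.0833 - (-1)·0.7500) / (4) = -2.2917
  z = (6 - (4)·-0.0833 - (1)·-2.5000) / (6) = 1.4722

(0.0833, -2.2917, 1.4722)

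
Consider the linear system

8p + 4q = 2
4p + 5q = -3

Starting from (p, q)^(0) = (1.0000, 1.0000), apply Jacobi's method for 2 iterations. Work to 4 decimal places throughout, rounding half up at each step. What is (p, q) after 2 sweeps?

(0.9500, -0.4000)

Iteration 1:
  p = (2 - (4)·1.0000) / (8) = -0.2500
  q = (-3 - (4)·1.0000) / (5) = -1.4000
Iteration 2:
  p = (2 - (4)·-1.4000) / (8) = 0.9500
  q = (-3 - (4)·-0.2500) / (5) = -0.4000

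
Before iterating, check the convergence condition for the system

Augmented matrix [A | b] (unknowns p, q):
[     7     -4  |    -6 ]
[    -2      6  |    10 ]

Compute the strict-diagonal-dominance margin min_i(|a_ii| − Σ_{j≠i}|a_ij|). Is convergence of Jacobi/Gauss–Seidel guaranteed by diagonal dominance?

3

row 1: |7| − (4) = 3
row 2: |6| − (2) = 4
minimum over rows = 3 → strictly diagonally dominant (convergence guaranteed)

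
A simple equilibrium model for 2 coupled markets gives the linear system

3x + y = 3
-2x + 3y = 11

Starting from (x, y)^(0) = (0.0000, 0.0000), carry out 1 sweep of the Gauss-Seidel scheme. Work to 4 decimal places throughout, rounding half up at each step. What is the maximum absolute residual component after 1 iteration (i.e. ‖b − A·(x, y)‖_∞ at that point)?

4.3333

Iteration 1:
  x = (3 - (1)·0.0000) / (3) = 1.0000
  y = (11 - (-2)·1.0000) / (3) = 4.3333
Residual b − A·x = (-4.3333, 0.0001); ∞-norm = 4.3333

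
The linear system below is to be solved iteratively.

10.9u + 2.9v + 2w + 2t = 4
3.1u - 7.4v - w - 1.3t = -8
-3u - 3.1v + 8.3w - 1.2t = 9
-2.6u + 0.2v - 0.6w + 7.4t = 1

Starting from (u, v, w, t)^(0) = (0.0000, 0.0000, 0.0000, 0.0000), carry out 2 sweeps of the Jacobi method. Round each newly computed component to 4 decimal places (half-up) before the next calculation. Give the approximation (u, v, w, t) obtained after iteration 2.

Iteration 1:
  u = (4 - (2.9)·0.0000 - (2)·0.0000 - (2)·0.0000) / (10.9) = 0.3670
  v = (-8 - (3.1)·0.0000 - (-1)·0.0000 - (-1.3)·0.0000) / (-7.4) = 1.0811
  w = (9 - (-3)·0.0000 - (-3.1)·0.0000 - (-1.2)·0.0000) / (8.3) = 1.0843
  t = (1 - (-2.6)·0.0000 - (0.2)·0.0000 - (-0.6)·0.0000) / (7.4) = 0.1351
Iteration 2:
  u = (4 - (2.9)·1.0811 - (2)·1.0843 - (2)·0.1351) / (10.9) = -0.1444
  v = (-8 - (3.1)·0.3670 - (-1)·1.0843 - (-1.3)·0.1351) / (-7.4) = 1.0646
  w = (9 - (-3)·0.3670 - (-3.1)·1.0811 - (-1.2)·0.1351) / (8.3) = 1.6403
  t = (1 - (-2.6)·0.3670 - (0.2)·1.0811 - (-0.6)·1.0843) / (7.4) = 0.3228

(-0.1444, 1.0646, 1.6403, 0.3228)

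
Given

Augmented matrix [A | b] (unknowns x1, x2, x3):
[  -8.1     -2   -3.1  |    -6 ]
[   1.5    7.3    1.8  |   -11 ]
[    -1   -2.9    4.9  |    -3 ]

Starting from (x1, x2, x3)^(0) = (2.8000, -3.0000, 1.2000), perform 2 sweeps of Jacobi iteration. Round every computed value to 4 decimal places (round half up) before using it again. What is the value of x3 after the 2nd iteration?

Iteration 1:
  x1 = (-6 - (-2)·-3.0000 - (-3.1)·1.2000) / (-8.1) = 1.0222
  x2 = (-11 - (1.5)·2.8000 - (1.8)·1.2000) / (7.3) = -2.3781
  x3 = (-3 - (-1)·2.8000 - (-2.9)·-3.0000) / (4.9) = -1.8163
Iteration 2:
  x1 = (-6 - (-2)·-2.3781 - (-3.1)·-1.8163) / (-8.1) = 2.0231
  x2 = (-11 - (1.5)·1.0222 - (1.8)·-1.8163) / (7.3) = -1.2690
  x3 = (-3 - (-1)·1.0222 - (-2.9)·-2.3781) / (4.9) = -1.8111

-1.8111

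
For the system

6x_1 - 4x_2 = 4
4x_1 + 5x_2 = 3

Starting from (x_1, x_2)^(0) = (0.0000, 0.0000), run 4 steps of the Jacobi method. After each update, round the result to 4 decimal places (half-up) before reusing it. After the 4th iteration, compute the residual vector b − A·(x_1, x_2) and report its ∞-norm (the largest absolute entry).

1.1382

Iteration 1:
  x_1 = (4 - (-4)·0.0000) / (6) = 0.6667
  x_2 = (3 - (4)·0.0000) / (5) = 0.6000
Iteration 2:
  x_1 = (4 - (-4)·0.6000) / (6) = 1.0667
  x_2 = (3 - (4)·0.6667) / (5) = 0.0666
Iteration 3:
  x_1 = (4 - (-4)·0.0666) / (6) = 0.7111
  x_2 = (3 - (4)·1.0667) / (5) = -0.2534
Iteration 4:
  x_1 = (4 - (-4)·-0.2534) / (6) = 0.4977
  x_2 = (3 - (4)·0.7111) / (5) = 0.0311
Residual b − A·x = (1.1382, 0.8537); ∞-norm = 1.1382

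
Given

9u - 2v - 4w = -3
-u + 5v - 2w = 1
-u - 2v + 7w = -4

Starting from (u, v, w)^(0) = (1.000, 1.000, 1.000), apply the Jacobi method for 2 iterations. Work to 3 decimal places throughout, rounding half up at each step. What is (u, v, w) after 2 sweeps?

(-0.219, 0.209, -0.295)

Iteration 1:
  u = (-3 - (-2)·1.000 - (-4)·1.000) / (9) = 0.333
  v = (1 - (-1)·1.000 - (-2)·1.000) / (5) = 0.800
  w = (-4 - (-1)·1.000 - (-2)·1.000) / (7) = -0.143
Iteration 2:
  u = (-3 - (-2)·0.800 - (-4)·-0.143) / (9) = -0.219
  v = (1 - (-1)·0.333 - (-2)·-0.143) / (5) = 0.209
  w = (-4 - (-1)·0.333 - (-2)·0.800) / (7) = -0.295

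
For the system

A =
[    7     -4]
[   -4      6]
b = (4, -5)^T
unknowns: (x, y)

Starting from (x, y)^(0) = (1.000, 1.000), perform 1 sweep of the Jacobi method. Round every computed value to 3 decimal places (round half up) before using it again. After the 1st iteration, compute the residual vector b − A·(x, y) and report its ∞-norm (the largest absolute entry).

4.669

Iteration 1:
  x = (4 - (-4)·1.000) / (7) = 1.143
  y = (-5 - (-4)·1.000) / (6) = -0.167
Residual b − A·x = (-4.669, 0.574); ∞-norm = 4.669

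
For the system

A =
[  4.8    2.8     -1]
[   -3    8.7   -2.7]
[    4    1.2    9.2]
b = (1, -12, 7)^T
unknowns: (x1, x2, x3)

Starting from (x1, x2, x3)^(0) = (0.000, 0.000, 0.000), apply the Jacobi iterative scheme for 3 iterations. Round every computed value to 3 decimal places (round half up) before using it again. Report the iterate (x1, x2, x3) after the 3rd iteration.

Iteration 1:
  x1 = (1 - (2.8)·0.000 - (-1)·0.000) / (4.8) = 0.208
  x2 = (-12 - (-3)·0.000 - (-2.7)·0.000) / (8.7) = -1.379
  x3 = (7 - (4)·0.000 - (1.2)·0.000) / (9.2) = 0.761
Iteration 2:
  x1 = (1 - (2.8)·-1.379 - (-1)·0.761) / (4.8) = 1.171
  x2 = (-12 - (-3)·0.208 - (-2.7)·0.761) / (8.7) = -1.071
  x3 = (7 - (4)·0.208 - (1.2)·-1.379) / (9.2) = 0.850
Iteration 3:
  x1 = (1 - (2.8)·-1.071 - (-1)·0.850) / (4.8) = 1.010
  x2 = (-12 - (-3)·1.171 - (-2.7)·0.850) / (8.7) = -0.712
  x3 = (7 - (4)·1.171 - (1.2)·-1.071) / (9.2) = 0.391

(1.010, -0.712, 0.391)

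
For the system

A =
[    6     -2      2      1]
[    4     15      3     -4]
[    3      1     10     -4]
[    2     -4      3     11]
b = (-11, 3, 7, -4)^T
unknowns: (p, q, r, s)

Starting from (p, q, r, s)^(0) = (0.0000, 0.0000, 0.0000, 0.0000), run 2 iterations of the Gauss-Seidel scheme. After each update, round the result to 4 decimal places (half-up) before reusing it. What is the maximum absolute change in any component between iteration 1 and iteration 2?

Iteration 1:
  p = (-11 - (-2)·0.0000 - (2)·0.0000 - (1)·0.0000) / (6) = -1.8333
  q = (3 - (4)·-1.8333 - (3)·0.0000 - (-4)·0.0000) / (15) = 0.6889
  r = (7 - (3)·-1.8333 - (1)·0.6889 - (-4)·0.0000) / (10) = 1.1811
  s = (-4 - (2)·-1.8333 - (-4)·0.6889 - (3)·1.1811) / (11) = -0.1019
Iteration 2:
  p = (-11 - (-2)·0.6889 - (2)·1.1811 - (1)·-0.1019) / (6) = -1.9804
  q = (3 - (4)·-1.9804 - (3)·1.1811 - (-4)·-0.1019) / (15) = 0.4647
  r = (7 - (3)·-1.9804 - (1)·0.4647 - (-4)·-0.1019) / (10) = 1.2069
  s = (-4 - (2)·-1.9804 - (-4)·0.4647 - (3)·1.2069) / (11) = -0.1637
Change: (-0.1471, -0.2242, 0.0258, -0.0618) → max |·| = 0.2242

0.2242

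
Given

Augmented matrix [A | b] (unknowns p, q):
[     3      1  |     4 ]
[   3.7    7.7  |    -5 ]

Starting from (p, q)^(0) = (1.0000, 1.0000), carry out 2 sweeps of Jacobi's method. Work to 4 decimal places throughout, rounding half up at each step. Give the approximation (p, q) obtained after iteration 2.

Iteration 1:
  p = (4 - (1)·1.0000) / (3) = 1.0000
  q = (-5 - (3.7)·1.0000) / (7.7) = -1.1299
Iteration 2:
  p = (4 - (1)·-1.1299) / (3) = 1.7100
  q = (-5 - (3.7)·1.0000) / (7.7) = -1.1299

(1.7100, -1.1299)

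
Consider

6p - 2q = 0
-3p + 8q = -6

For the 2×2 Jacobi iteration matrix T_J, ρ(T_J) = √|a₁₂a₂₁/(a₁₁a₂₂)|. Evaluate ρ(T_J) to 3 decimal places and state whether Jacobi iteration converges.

0.354

a₁₂a₂₁/(a₁₁a₂₂) = (-2)·(-3) / ((6)·(8)) = 0.125000
ρ = √|0.125000| = √0.125000 = 0.354
ρ < 1, so Jacobi converges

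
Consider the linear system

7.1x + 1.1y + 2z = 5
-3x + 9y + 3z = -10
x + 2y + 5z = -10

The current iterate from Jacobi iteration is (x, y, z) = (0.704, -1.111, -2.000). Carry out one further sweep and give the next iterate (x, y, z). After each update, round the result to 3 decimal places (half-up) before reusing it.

(1.440, -0.210, -1.696)

One sweep:
  x = (5 - (1.1)·-1.111 - (2)·-2.000) / (7.1) = 1.440
  y = (-10 - (-3)·0.704 - (3)·-2.000) / (9) = -0.210
  z = (-10 - (1)·0.704 - (2)·-1.111) / (5) = -1.696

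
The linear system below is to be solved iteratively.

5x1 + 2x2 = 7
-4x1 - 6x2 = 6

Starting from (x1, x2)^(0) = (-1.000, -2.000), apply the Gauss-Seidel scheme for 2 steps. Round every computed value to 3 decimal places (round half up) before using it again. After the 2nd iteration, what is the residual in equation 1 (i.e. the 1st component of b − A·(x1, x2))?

0.247

Iteration 1:
  x1 = (7 - (2)·-2.000) / (5) = 2.200
  x2 = (6 - (-4)·2.200) / (-6) = -2.467
Iteration 2:
  x1 = (7 - (2)·-2.467) / (5) = 2.387
  x2 = (6 - (-4)·2.387) / (-6) = -2.591
Residual b − A·x = (0.247, 0.002)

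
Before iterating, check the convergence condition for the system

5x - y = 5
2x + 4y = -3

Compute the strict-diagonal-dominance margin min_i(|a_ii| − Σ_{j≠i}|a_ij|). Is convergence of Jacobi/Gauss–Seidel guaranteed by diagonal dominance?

2

row 1: |5| − (1) = 4
row 2: |4| − (2) = 2
minimum over rows = 2 → strictly diagonally dominant (convergence guaranteed)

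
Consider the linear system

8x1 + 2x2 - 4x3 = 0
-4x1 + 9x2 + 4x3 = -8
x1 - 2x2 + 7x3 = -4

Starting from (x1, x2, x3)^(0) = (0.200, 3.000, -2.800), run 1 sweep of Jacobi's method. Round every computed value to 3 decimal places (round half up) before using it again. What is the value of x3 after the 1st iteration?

Iteration 1:
  x1 = (0 - (2)·3.000 - (-4)·-2.800) / (8) = -2.150
  x2 = (-8 - (-4)·0.200 - (4)·-2.800) / (9) = 0.444
  x3 = (-4 - (1)·0.200 - (-2)·3.000) / (7) = 0.257

0.257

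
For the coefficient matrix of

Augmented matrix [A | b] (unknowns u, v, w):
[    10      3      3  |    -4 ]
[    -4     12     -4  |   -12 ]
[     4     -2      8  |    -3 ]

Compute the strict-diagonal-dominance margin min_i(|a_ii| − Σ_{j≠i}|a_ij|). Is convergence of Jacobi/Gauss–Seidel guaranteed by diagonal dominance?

2

row 1: |10| − (3+3) = 4
row 2: |12| − (4+4) = 4
row 3: |8| − (4+2) = 2
minimum over rows = 2 → strictly diagonally dominant (convergence guaranteed)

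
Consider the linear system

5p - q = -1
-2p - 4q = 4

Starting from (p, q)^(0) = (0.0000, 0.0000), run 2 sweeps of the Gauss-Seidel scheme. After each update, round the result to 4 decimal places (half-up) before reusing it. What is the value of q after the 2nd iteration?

-0.8100

Iteration 1:
  p = (-1 - (-1)·0.0000) / (5) = -0.2000
  q = (4 - (-2)·-0.2000) / (-4) = -0.9000
Iteration 2:
  p = (-1 - (-1)·-0.9000) / (5) = -0.3800
  q = (4 - (-2)·-0.3800) / (-4) = -0.8100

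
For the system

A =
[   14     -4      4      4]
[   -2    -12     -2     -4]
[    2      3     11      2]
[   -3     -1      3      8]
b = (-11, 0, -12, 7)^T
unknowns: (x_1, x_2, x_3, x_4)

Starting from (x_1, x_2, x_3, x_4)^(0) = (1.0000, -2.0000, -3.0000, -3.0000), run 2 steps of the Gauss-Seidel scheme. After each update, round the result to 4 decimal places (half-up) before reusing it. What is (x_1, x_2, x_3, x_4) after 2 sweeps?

Iteration 1:
  x_1 = (-11 - (-4)·-2.0000 - (4)·-3.0000 - (4)·-3.0000) / (14) = 0.3571
  x_2 = (0 - (-2)·0.3571 - (-2)·-3.0000 - (-4)·-3.0000) / (-12) = 1.4405
  x_3 = (-12 - (2)·0.3571 - (3)·1.4405 - (2)·-3.0000) / (11) = -1.0032
  x_4 = (7 - (-3)·0.3571 - (-1)·1.4405 - (3)·-1.0032) / (8) = 1.5652
Iteration 2:
  x_1 = (-11 - (-4)·1.4405 - (4)·-1.0032 - (4)·1.5652) / (14) = -0.5347
  x_2 = (0 - (-2)·-0.5347 - (-2)·-1.0032 - (-4)·1.5652) / (-12) = -0.2654
  x_3 = (-12 - (2)·-0.5347 - (3)·-0.2654 - (2)·1.5652) / (11) = -1.2059
  x_4 = (7 - (-3)·-0.5347 - (-1)·-0.2654 - (3)·-1.2059) / (8) = 1.0935

(-0.5347, -0.2654, -1.2059, 1.0935)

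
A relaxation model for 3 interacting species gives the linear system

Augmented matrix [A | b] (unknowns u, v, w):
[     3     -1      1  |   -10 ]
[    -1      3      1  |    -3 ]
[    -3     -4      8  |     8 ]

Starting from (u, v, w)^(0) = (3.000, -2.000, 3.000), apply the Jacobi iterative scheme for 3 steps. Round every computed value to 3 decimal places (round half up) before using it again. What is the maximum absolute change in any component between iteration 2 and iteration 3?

Iteration 1:
  u = (-10 - (-1)·-2.000 - (1)·3.000) / (3) = -5.000
  v = (-3 - (-1)·3.000 - (1)·3.000) / (3) = -1.000
  w = (8 - (-3)·3.000 - (-4)·-2.000) / (8) = 1.125
Iteration 2:
  u = (-10 - (-1)·-1.000 - (1)·1.125) / (3) = -4.042
  v = (-3 - (-1)·-5.000 - (1)·1.125) / (3) = -3.042
  w = (8 - (-3)·-5.000 - (-4)·-1.000) / (8) = -1.375
Iteration 3:
  u = (-10 - (-1)·-3.042 - (1)·-1.375) / (3) = -3.889
  v = (-3 - (-1)·-4.042 - (1)·-1.375) / (3) = -1.889
  w = (8 - (-3)·-4.042 - (-4)·-3.042) / (8) = -2.037
Change: (0.153, 1.153, -0.662) → max |·| = 1.153

1.153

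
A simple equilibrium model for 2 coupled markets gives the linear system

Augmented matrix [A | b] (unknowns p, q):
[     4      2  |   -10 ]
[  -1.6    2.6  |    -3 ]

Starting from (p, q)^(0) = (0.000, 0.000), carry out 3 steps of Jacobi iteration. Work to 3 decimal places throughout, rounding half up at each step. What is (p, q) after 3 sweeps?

Iteration 1:
  p = (-10 - (2)·0.000) / (4) = -2.500
  q = (-3 - (-1.6)·0.000) / (2.6) = -1.154
Iteration 2:
  p = (-10 - (2)·-1.154) / (4) = -1.923
  q = (-3 - (-1.6)·-2.500) / (2.6) = -2.692
Iteration 3:
  p = (-10 - (2)·-2.692) / (4) = -1.154
  q = (-3 - (-1.6)·-1.923) / (2.6) = -2.337

(-1.154, -2.337)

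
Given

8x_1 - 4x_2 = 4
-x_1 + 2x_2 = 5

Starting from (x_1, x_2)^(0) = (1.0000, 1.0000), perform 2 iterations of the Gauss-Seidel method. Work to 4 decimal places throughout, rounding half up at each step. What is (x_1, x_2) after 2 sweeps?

Iteration 1:
  x_1 = (4 - (-4)·1.0000) / (8) = 1.0000
  x_2 = (5 - (-1)·1.0000) / (2) = 3.0000
Iteration 2:
  x_1 = (4 - (-4)·3.0000) / (8) = 2.0000
  x_2 = (5 - (-1)·2.0000) / (2) = 3.5000

(2.0000, 3.5000)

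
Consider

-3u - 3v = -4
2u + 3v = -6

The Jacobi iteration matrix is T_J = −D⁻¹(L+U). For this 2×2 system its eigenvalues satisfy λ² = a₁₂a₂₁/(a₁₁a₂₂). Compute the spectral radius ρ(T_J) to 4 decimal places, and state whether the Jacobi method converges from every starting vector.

a₁₂a₂₁/(a₁₁a₂₂) = (-3)·(2) / ((-3)·(3)) = 0.666667
ρ = √|0.666667| = √0.666667 = 0.8165
ρ < 1, so Jacobi converges

0.8165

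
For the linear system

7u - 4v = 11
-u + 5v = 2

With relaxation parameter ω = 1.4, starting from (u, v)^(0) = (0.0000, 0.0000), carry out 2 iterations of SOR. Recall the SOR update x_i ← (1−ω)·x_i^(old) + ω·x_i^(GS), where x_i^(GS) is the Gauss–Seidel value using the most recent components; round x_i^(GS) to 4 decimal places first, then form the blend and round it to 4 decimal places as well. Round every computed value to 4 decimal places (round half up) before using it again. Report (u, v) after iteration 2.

(2.2608, 0.7227)

Iteration 1:
  u: GS value = (11 - (-4)·0.0000) / (7) = 1.5714;  u ← (1−ω)·0.0000 + ω·1.5714 = 2.2000
  v: GS value = (2 - (-1)·2.2000) / (5) = 0.8400;  v ← (1−ω)·0.0000 + ω·0.8400 = 1.1760
Iteration 2:
  u: GS value = (11 - (-4)·1.1760) / (7) = 2.2434;  u ← (1−ω)·2.2000 + ω·2.2434 = 2.2608
  v: GS value = (2 - (-1)·2.2608) / (5) = 0.8522;  v ← (1−ω)·1.1760 + ω·0.8522 = 0.7227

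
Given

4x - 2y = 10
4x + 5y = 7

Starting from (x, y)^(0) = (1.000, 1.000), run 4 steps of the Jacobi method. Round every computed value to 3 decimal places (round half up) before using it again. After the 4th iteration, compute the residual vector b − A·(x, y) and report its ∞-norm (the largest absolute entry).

1.280

Iteration 1:
  x = (10 - (-2)·1.000) / (4) = 3.000
  y = (7 - (4)·1.000) / (5) = 0.600
Iteration 2:
  x = (10 - (-2)·0.600) / (4) = 2.800
  y = (7 - (4)·3.000) / (5) = -1.000
Iteration 3:
  x = (10 - (-2)·-1.000) / (4) = 2.000
  y = (7 - (4)·2.800) / (5) = -0.840
Iteration 4:
  x = (10 - (-2)·-0.840) / (4) = 2.080
  y = (7 - (4)·2.000) / (5) = -0.200
Residual b − A·x = (1.280, -0.320); ∞-norm = 1.280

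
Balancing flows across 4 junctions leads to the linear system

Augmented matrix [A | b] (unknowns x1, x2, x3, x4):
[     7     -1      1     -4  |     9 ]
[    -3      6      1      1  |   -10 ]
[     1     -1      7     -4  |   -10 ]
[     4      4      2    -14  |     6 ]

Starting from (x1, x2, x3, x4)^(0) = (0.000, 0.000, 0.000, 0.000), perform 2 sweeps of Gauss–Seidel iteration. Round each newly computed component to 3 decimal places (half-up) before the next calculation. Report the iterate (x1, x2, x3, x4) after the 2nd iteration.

Iteration 1:
  x1 = (9 - (-1)·0.000 - (1)·0.000 - (-4)·0.000) / (7) = 1.286
  x2 = (-10 - (-3)·1.286 - (1)·0.000 - (1)·0.000) / (6) = -1.024
  x3 = (-10 - (1)·1.286 - (-1)·-1.024 - (-4)·0.000) / (7) = -1.759
  x4 = (6 - (4)·1.286 - (4)·-1.024 - (2)·-1.759) / (-14) = -0.605
Iteration 2:
  x1 = (9 - (-1)·-1.024 - (1)·-1.759 - (-4)·-0.605) / (7) = 1.045
  x2 = (-10 - (-3)·1.045 - (1)·-1.759 - (1)·-0.605) / (6) = -0.750
  x3 = (-10 - (1)·1.045 - (-1)·-0.750 - (-4)·-0.605) / (7) = -2.031
  x4 = (6 - (4)·1.045 - (4)·-0.750 - (2)·-2.031) / (-14) = -0.634

(1.045, -0.750, -2.031, -0.634)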